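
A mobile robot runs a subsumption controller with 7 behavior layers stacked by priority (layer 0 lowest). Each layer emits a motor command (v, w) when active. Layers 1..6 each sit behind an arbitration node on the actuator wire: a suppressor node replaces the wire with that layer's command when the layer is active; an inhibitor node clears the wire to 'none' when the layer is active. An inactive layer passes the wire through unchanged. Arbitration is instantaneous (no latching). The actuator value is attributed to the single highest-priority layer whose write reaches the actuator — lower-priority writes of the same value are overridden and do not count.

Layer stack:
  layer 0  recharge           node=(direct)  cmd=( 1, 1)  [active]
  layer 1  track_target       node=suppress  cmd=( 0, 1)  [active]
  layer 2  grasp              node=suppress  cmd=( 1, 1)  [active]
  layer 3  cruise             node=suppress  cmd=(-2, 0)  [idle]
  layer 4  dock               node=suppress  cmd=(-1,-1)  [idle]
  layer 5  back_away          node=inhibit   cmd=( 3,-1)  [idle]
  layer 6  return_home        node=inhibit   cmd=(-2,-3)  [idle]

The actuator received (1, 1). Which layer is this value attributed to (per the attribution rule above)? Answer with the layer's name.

L0 recharge: active, feeds wire = (1, 1)
L1 track_target: active, suppressor → wire = (0, 1)
L2 grasp: active, suppressor → wire = (1, 1)
L3 cruise: idle → wire stays (1, 1)
L4 dock: idle → wire stays (1, 1)
L5 back_away: idle → wire stays (1, 1)
L6 return_home: idle → wire stays (1, 1)
actuator = (1, 1)
last writer: layer 2 = grasp

grasp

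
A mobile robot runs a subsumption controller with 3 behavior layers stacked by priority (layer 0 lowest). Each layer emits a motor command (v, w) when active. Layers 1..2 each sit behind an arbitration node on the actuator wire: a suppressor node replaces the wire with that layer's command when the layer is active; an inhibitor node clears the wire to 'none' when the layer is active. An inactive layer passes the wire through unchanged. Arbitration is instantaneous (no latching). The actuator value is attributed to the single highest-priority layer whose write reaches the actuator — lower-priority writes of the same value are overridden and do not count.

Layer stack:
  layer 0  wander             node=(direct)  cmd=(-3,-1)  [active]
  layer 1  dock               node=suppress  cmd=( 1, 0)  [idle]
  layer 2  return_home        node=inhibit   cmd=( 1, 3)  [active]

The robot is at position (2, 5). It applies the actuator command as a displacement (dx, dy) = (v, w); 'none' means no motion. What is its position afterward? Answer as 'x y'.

2 5

[0] wander on; wire := (-3, -1)
[1] dock off; pass (-3, -1)
[2] return_home on (inhibit); wire := none
output none
position: (2, 5) + none = (2, 5)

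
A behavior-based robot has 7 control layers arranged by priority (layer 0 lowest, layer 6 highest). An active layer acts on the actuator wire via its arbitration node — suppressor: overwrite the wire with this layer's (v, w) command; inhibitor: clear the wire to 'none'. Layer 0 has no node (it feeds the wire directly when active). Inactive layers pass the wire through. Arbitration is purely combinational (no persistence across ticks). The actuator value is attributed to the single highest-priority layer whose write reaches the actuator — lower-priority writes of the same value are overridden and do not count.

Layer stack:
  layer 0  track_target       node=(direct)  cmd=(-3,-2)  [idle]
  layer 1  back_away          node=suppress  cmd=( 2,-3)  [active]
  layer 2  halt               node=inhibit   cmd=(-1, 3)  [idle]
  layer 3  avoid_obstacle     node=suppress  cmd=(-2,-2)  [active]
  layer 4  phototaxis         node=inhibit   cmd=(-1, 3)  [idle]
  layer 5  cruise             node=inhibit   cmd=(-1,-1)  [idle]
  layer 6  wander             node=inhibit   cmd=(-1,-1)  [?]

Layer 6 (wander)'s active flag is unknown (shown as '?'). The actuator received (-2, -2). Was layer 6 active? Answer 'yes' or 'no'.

no

If layer 6 is active=yes:
  actuator would be none
If layer 6 is active=no:
  actuator would be (-2, -2)
Observed (-2, -2), so layer 6 was idle.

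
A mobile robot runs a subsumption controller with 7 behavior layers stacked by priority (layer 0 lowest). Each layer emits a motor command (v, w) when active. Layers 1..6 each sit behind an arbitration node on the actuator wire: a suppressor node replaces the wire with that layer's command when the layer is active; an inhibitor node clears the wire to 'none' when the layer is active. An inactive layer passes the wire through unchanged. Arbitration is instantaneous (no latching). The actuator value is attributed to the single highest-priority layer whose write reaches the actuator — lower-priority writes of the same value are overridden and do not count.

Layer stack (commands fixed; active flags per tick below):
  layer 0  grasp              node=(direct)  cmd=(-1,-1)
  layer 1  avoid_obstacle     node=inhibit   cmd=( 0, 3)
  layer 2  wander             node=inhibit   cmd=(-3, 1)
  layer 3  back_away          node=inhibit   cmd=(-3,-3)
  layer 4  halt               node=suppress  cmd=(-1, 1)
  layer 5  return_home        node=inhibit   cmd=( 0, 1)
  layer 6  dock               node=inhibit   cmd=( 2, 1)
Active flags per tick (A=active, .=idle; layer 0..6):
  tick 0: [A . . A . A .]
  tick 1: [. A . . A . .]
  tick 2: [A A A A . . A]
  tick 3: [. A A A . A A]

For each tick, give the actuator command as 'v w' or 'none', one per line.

tick 0:
  [0] grasp on; wire := (-1, -1)
  [1] avoid_obstacle off; pass (-1, -1)
  [2] wander off; pass (-1, -1)
  [3] back_away on (inhibit); wire := none
  [4] halt off; pass none
  [5] return_home on (inhibit); wire := none
  [6] dock off; pass none
  output none
tick 1:
  [0] grasp off; wire := none
  [1] avoid_obstacle on (inhibit); wire := none
  [2] wander off; pass none
  [3] back_away off; pass none
  [4] halt on (suppress); wire := (-1, 1)
  [5] return_home off; pass (-1, 1)
  [6] dock off; pass (-1, 1)
  output (-1, 1)
tick 2:
  [0] grasp on; wire := (-1, -1)
  [1] avoid_obstacle on (inhibit); wire := none
  [2] wander on (inhibit); wire := none
  [3] back_away on (inhibit); wire := none
  [4] halt off; pass none
  [5] return_home off; pass none
  [6] dock on (inhibit); wire := none
  output none
tick 3:
  [0] grasp off; wire := none
  [1] avoid_obstacle on (inhibit); wire := none
  [2] wander on (inhibit); wire := none
  [3] back_away on (inhibit); wire := none
  [4] halt off; pass none
  [5] return_home on (inhibit); wire := none
  [6] dock on (inhibit); wire := none
  output none

none
-1 1
none
none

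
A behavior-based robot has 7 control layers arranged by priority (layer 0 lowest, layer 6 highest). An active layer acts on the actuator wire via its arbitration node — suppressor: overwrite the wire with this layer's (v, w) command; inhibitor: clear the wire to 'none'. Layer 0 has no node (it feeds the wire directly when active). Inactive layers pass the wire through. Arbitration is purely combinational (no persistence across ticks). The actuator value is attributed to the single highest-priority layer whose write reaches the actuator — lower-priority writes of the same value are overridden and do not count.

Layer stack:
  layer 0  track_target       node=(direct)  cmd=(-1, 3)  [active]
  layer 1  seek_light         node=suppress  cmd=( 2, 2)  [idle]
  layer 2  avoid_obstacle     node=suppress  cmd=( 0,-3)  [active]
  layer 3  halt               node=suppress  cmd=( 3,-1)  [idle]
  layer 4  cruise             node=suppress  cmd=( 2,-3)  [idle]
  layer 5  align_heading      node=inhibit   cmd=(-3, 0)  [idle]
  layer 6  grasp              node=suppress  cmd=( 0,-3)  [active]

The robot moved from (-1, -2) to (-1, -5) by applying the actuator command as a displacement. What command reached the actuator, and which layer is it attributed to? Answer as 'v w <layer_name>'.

displacement = (-1, -5) − (-1, -2) = (0, -3)
layer 0 (track_target) active — direct: (-1, 3)
layer 1 (seek_light) idle — unchanged: (-1, 3)
layer 2 (avoid_obstacle) active — suppresses: (0, -3)
layer 3 (halt) idle — unchanged: (0, -3)
layer 4 (cruise) idle — unchanged: (0, -3)
layer 5 (align_heading) idle — unchanged: (0, -3)
layer 6 (grasp) active — suppresses: (0, -3)
→ actuator (0, -3) — from layer 6 (grasp)

0 -3 grasp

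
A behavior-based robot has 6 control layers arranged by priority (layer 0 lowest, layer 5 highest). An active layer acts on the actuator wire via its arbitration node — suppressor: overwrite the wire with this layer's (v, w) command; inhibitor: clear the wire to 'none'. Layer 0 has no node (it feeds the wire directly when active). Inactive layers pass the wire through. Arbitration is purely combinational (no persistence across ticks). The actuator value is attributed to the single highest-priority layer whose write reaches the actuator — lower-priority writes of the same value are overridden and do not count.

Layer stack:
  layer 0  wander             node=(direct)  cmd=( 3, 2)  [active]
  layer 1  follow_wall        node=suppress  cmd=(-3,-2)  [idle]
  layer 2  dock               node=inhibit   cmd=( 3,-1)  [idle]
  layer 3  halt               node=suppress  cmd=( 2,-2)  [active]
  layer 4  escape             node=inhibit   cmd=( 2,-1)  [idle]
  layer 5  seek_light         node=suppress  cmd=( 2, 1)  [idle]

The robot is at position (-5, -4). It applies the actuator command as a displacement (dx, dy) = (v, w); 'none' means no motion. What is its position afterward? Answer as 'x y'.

[0] wander on; wire := (3, 2)
[1] follow_wall off; pass (3, 2)
[2] dock off; pass (3, 2)
[3] halt on (suppress); wire := (2, -2)
[4] escape off; pass (2, -2)
[5] seek_light off; pass (2, -2)
output (2, -2)
position: (-5, -4) + (2, -2) = (-3, -6)

-3 -6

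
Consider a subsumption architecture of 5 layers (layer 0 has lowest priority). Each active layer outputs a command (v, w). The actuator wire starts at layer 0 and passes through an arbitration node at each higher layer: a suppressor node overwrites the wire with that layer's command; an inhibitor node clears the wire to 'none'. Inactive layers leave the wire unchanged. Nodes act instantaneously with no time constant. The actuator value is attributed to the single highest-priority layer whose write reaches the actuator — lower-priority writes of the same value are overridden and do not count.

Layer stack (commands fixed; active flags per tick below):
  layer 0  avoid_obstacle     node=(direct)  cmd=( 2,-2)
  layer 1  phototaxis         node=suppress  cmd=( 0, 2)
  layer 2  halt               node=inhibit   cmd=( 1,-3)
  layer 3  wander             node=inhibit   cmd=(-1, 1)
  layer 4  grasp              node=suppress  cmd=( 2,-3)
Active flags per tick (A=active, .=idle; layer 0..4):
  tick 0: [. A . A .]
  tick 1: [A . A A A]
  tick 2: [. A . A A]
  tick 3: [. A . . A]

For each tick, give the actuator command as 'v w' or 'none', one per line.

tick 0:
  L0 avoid_obstacle: idle → wire = none
  L1 phototaxis: active, suppressor → wire = (0, 2)
  L2 halt: idle → wire stays (0, 2)
  L3 wander: active, inhibitor → wire = none
  L4 grasp: idle → wire stays none
  actuator = none
tick 1:
  L0 avoid_obstacle: active, feeds wire = (2, -2)
  L1 phototaxis: idle → wire stays (2, -2)
  L2 halt: active, inhibitor → wire = none
  L3 wander: active, inhibitor → wire = none
  L4 grasp: active, suppressor → wire = (2, -3)
  actuator = (2, -3)
tick 2:
  L0 avoid_obstacle: idle → wire = none
  L1 phototaxis: active, suppressor → wire = (0, 2)
  L2 halt: idle → wire stays (0, 2)
  L3 wander: active, inhibitor → wire = none
  L4 grasp: active, suppressor → wire = (2, -3)
  actuator = (2, -3)
tick 3:
  L0 avoid_obstacle: idle → wire = none
  L1 phototaxis: active, suppressor → wire = (0, 2)
  L2 halt: idle → wire stays (0, 2)
  L3 wander: idle → wire stays (0, 2)
  L4 grasp: active, suppressor → wire = (2, -3)
  actuator = (2, -3)

none
2 -3
2 -3
2 -3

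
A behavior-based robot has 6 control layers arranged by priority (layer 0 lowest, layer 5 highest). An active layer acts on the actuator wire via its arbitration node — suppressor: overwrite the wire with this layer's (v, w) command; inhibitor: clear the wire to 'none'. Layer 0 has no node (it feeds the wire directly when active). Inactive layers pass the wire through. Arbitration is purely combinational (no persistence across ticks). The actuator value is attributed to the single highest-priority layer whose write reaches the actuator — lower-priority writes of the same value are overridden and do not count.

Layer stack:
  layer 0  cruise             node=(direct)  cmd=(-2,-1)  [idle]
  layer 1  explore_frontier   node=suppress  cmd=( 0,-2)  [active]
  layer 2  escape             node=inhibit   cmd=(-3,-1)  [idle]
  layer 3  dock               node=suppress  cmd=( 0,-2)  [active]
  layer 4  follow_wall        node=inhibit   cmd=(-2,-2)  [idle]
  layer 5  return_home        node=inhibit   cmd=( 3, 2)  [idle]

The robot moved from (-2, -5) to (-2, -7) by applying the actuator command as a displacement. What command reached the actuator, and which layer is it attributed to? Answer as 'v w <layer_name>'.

displacement = (-2, -7) − (-2, -5) = (0, -2)
layer 0 (cruise) idle — none
layer 1 (explore_frontier) active — suppresses: (0, -2)
layer 2 (escape) idle — unchanged: (0, -2)
layer 3 (dock) active — suppresses: (0, -2)
layer 4 (follow_wall) idle — unchanged: (0, -2)
layer 5 (return_home) idle — unchanged: (0, -2)
→ actuator (0, -2) — from layer 3 (dock)

0 -2 dock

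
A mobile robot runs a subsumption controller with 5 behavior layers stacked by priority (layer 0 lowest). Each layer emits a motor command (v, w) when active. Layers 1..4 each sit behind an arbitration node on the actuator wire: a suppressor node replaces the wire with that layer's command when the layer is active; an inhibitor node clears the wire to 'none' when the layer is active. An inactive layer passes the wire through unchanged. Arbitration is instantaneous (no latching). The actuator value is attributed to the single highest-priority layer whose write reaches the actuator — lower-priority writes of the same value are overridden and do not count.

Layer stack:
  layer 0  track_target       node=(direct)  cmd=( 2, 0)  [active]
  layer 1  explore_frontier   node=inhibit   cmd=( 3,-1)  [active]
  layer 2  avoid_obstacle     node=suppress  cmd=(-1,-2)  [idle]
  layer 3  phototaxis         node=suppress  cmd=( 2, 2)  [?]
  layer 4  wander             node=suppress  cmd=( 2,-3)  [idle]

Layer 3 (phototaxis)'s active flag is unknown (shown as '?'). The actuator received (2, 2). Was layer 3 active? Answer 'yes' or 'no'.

yes

If layer 3 is active=yes:
  actuator would be (2, 2)
If layer 3 is active=no:
  actuator would be none
Observed (2, 2), so layer 3 was active.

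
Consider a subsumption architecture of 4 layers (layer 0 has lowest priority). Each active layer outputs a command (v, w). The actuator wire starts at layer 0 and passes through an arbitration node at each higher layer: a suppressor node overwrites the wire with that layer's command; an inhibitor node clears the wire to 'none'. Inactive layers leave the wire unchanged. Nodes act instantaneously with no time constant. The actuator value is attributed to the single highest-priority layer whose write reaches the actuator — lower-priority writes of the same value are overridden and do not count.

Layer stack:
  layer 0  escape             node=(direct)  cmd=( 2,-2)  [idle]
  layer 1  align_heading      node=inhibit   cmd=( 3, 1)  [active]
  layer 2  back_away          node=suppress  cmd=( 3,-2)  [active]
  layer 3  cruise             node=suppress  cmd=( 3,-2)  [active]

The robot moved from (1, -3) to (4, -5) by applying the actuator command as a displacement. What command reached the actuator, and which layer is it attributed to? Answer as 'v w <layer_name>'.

displacement = (4, -5) − (1, -3) = (3, -2)
layer 0 (escape) idle — none
layer 1 (align_heading) active — inhibits: none
layer 2 (back_away) active — suppresses: (3, -2)
layer 3 (cruise) active — suppresses: (3, -2)
→ actuator (3, -2) — from layer 3 (cruise)

3 -2 cruise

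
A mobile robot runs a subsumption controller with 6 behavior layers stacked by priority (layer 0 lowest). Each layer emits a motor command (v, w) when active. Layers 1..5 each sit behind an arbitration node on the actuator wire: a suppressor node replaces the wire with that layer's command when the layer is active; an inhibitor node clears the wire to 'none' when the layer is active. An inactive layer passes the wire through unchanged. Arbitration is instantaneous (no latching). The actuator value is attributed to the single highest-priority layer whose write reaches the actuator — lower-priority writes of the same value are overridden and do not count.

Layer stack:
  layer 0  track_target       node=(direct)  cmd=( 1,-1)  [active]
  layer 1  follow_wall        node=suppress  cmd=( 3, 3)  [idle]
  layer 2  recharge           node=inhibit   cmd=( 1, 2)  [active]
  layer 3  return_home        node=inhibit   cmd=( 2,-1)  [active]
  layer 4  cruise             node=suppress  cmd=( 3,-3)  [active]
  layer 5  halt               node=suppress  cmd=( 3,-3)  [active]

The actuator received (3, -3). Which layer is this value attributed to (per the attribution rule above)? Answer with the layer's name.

halt

[0] track_target on; wire := (1, -1)
[1] follow_wall off; pass (1, -1)
[2] recharge on (inhibit); wire := none
[3] return_home on (inhibit); wire := none
[4] cruise on (suppress); wire := (3, -3)
[5] halt on (suppress); wire := (3, -3)
output (3, -3)
last writer: layer 5 = halt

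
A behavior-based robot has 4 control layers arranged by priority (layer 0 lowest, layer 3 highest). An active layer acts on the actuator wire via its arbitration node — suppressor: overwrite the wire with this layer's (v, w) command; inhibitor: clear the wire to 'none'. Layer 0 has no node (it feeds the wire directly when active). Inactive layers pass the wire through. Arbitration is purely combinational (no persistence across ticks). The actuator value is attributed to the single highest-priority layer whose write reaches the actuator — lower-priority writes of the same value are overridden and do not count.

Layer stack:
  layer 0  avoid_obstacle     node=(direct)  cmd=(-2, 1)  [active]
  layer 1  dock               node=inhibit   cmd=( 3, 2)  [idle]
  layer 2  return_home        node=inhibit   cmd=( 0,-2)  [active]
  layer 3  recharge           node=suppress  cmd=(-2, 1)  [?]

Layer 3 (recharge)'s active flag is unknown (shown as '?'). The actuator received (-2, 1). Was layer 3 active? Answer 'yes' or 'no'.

yes

If layer 3 is active=yes:
  actuator would be (-2, 1)
If layer 3 is active=no:
  actuator would be none
Observed (-2, 1), so layer 3 was active.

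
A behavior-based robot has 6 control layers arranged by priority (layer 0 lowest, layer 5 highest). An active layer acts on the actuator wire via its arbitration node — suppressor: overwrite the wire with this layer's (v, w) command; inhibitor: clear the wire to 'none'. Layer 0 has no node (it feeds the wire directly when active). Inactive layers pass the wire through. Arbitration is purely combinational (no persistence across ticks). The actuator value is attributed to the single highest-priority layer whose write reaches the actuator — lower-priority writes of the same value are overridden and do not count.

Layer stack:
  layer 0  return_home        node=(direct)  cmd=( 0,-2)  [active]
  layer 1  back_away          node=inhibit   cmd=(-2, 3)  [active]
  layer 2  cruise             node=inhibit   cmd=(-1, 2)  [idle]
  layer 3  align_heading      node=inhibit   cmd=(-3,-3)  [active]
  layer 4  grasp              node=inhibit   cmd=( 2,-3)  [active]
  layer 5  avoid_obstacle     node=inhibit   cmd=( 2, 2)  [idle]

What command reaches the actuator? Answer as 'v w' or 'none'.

layer 0 (return_home) active — direct: (0, -2)
layer 1 (back_away) active — inhibits: none
layer 2 (cruise) idle — unchanged: none
layer 3 (align_heading) active — inhibits: none
layer 4 (grasp) active — inhibits: none
layer 5 (avoid_obstacle) idle — unchanged: none
→ actuator none

none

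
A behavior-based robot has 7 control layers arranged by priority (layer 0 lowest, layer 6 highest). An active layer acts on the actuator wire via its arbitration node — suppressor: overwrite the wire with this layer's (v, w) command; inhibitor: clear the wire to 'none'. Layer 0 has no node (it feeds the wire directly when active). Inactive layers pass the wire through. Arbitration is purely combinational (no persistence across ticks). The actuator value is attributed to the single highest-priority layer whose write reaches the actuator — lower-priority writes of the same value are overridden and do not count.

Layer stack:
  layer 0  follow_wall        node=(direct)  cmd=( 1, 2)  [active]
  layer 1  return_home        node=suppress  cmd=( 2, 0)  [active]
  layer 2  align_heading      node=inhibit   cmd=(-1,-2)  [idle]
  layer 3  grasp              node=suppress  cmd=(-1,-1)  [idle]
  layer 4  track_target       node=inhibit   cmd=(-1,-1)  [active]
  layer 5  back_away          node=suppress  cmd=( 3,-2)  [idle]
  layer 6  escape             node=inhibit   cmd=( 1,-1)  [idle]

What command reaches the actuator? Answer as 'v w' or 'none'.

none

layer 0 (follow_wall) active — direct: (1, 2)
layer 1 (return_home) active — suppresses: (2, 0)
layer 2 (align_heading) idle — unchanged: (2, 0)
layer 3 (grasp) idle — unchanged: (2, 0)
layer 4 (track_target) active — inhibits: none
layer 5 (back_away) idle — unchanged: none
layer 6 (escape) idle — unchanged: none
→ actuator none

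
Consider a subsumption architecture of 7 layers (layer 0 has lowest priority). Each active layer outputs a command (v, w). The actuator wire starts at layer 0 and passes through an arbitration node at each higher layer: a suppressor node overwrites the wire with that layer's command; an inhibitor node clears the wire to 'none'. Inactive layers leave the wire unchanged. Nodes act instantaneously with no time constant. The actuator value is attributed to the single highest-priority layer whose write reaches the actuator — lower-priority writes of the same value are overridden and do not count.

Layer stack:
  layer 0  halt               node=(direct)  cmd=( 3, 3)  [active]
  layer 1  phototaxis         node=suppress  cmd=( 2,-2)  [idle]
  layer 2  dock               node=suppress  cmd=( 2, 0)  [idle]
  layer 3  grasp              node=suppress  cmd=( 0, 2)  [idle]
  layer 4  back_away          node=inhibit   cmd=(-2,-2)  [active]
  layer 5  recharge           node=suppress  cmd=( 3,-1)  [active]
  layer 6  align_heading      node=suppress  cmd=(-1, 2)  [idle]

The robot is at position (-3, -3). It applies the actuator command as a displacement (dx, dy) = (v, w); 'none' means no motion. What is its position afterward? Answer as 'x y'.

0 -4

L0 halt: active, feeds wire = (3, 3)
L1 phototaxis: idle → wire stays (3, 3)
L2 dock: idle → wire stays (3, 3)
L3 grasp: idle → wire stays (3, 3)
L4 back_away: active, inhibitor → wire = none
L5 recharge: active, suppressor → wire = (3, -1)
L6 align_heading: idle → wire stays (3, -1)
actuator = (3, -1)
position: (-3, -3) + (3, -1) = (0, -4)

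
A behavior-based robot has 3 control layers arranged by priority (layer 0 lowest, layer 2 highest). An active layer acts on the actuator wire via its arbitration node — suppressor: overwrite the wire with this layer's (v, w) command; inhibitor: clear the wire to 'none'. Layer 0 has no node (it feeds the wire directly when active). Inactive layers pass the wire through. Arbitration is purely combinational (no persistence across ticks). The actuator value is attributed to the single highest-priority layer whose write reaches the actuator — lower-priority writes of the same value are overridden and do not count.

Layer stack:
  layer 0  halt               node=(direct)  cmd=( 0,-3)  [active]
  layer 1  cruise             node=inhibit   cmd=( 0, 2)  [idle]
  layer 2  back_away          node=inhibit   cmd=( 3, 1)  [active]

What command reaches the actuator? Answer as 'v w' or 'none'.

none

layer 0 (halt) active — direct: (0, -3)
layer 1 (cruise) idle — unchanged: (0, -3)
layer 2 (back_away) active — inhibits: none
→ actuator none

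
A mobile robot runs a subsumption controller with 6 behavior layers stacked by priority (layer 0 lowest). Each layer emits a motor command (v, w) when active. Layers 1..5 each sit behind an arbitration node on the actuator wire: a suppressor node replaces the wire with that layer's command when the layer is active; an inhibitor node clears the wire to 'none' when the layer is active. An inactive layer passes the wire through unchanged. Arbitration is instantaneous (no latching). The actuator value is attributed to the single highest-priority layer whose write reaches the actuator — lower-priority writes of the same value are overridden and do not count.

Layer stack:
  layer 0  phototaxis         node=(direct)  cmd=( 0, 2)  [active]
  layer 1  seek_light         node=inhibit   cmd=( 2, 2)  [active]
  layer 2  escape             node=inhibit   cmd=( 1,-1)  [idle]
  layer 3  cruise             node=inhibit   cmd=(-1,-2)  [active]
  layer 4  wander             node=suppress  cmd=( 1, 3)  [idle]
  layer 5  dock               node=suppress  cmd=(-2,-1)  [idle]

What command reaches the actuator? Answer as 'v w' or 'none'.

[0] phototaxis on; wire := (0, 2)
[1] seek_light on (inhibit); wire := none
[2] escape off; pass none
[3] cruise on (inhibit); wire := none
[4] wander off; pass none
[5] dock off; pass none
output none

none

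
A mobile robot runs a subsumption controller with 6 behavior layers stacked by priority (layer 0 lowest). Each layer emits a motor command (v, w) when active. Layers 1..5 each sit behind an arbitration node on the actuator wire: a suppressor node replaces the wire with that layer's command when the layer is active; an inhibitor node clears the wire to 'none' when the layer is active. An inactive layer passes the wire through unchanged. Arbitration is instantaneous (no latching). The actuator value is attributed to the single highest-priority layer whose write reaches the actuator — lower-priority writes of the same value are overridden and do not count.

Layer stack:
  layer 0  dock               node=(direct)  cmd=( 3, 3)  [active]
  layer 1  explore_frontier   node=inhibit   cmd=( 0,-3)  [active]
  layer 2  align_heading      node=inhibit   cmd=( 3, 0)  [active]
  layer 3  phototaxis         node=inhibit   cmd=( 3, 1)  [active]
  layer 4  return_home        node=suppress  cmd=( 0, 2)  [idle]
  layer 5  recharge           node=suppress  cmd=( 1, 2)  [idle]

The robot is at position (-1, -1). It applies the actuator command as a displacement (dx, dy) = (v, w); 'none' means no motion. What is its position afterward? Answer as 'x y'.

layer 0 (dock) active — direct: (3, 3)
layer 1 (explore_frontier) active — inhibits: none
layer 2 (align_heading) active — inhibits: none
layer 3 (phototaxis) active — inhibits: none
layer 4 (return_home) idle — unchanged: none
layer 5 (recharge) idle — unchanged: none
→ actuator none
position: (-1, -1) + none = (-1, -1)

-1 -1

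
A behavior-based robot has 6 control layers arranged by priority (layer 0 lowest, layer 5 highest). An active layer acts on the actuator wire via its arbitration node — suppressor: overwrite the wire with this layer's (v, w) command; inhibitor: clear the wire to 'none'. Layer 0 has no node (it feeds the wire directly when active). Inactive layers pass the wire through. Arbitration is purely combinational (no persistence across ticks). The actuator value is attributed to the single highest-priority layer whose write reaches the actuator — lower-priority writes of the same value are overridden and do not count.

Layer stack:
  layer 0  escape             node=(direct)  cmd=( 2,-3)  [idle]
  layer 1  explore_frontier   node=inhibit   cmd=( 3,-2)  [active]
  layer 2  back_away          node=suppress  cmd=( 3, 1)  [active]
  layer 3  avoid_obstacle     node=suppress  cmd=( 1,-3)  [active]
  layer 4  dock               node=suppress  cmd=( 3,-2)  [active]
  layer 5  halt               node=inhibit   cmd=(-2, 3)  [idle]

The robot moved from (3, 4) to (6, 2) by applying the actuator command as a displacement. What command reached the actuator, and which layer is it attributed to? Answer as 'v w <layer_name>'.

displacement = (6, 2) − (3, 4) = (3, -2)
L0 escape: idle → wire = none
L1 explore_frontier: active, inhibitor → wire = none
L2 back_away: active, suppressor → wire = (3, 1)
L3 avoid_obstacle: active, suppressor → wire = (1, -3)
L4 dock: active, suppressor → wire = (3, -2)
L5 halt: idle → wire stays (3, -2)
actuator = (3, -2) — from layer 4 (dock)

3 -2 dock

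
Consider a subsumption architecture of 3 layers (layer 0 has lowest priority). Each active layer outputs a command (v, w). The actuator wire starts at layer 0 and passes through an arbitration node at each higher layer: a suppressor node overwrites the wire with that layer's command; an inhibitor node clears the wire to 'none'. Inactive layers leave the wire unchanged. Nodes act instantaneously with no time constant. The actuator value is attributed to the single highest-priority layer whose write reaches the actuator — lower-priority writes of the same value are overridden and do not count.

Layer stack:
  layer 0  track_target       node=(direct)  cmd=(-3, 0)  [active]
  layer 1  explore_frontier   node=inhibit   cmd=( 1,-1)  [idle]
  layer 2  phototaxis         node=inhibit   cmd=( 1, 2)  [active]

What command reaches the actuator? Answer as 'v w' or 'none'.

none

[0] track_target on; wire := (-3, 0)
[1] explore_frontier off; pass (-3, 0)
[2] phototaxis on (inhibit); wire := none
output none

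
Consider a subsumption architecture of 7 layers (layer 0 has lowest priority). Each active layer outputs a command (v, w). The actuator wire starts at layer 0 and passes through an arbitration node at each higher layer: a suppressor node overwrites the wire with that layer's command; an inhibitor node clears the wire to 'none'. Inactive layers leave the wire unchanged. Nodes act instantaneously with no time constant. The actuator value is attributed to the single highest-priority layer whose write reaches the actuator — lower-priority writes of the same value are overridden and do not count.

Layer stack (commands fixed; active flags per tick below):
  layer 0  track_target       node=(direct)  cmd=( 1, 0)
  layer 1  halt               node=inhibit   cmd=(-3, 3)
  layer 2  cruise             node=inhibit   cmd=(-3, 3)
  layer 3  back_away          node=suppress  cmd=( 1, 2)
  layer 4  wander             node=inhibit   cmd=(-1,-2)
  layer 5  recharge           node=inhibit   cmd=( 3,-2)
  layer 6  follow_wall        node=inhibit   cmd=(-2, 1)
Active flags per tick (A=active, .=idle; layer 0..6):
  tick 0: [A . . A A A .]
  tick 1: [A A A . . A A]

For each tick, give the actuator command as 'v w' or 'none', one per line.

none
none

tick 0:
  L0 track_target: active, feeds wire = (1, 0)
  L1 halt: idle → wire stays (1, 0)
  L2 cruise: idle → wire stays (1, 0)
  L3 back_away: active, suppressor → wire = (1, 2)
  L4 wander: active, inhibitor → wire = none
  L5 recharge: active, inhibitor → wire = none
  L6 follow_wall: idle → wire stays none
  actuator = none
tick 1:
  L0 track_target: active, feeds wire = (1, 0)
  L1 halt: active, inhibitor → wire = none
  L2 cruise: active, inhibitor → wire = none
  L3 back_away: idle → wire stays none
  L4 wander: idle → wire stays none
  L5 recharge: active, inhibitor → wire = none
  L6 follow_wall: active, inhibitor → wire = none
  actuator = none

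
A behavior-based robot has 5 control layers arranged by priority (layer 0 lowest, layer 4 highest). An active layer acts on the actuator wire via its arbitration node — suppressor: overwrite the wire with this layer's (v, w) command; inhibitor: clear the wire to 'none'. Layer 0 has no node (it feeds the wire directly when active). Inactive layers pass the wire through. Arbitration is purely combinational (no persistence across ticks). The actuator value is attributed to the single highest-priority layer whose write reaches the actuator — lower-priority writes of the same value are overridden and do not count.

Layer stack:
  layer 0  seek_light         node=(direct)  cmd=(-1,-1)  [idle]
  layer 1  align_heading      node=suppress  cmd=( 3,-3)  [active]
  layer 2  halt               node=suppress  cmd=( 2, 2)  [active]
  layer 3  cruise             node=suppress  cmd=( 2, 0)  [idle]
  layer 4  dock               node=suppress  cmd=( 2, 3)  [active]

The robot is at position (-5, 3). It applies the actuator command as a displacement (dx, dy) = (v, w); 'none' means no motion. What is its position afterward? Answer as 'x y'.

-3 6

layer 0 (seek_light) idle — none
layer 1 (align_heading) active — suppresses: (3, -3)
layer 2 (halt) active — suppresses: (2, 2)
layer 3 (cruise) idle — unchanged: (2, 2)
layer 4 (dock) active — suppresses: (2, 3)
→ actuator (2, 3)
position: (-5, 3) + (2, 3) = (-3, 6)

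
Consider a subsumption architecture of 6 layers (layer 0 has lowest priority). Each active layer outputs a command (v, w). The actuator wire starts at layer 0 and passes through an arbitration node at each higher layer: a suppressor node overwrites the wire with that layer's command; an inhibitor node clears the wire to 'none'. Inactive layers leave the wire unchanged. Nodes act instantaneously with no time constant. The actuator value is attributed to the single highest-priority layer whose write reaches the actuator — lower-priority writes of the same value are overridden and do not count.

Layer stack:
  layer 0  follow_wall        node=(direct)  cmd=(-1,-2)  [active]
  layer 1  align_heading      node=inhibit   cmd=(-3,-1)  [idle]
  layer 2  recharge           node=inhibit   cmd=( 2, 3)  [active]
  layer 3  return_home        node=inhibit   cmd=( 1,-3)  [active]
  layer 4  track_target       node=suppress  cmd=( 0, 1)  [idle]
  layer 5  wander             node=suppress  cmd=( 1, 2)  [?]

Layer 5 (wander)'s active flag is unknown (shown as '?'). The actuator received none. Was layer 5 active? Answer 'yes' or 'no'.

no

If layer 5 is active=yes:
  actuator would be (1, 2)
If layer 5 is active=no:
  actuator would be none
Observed none, so layer 5 was idle.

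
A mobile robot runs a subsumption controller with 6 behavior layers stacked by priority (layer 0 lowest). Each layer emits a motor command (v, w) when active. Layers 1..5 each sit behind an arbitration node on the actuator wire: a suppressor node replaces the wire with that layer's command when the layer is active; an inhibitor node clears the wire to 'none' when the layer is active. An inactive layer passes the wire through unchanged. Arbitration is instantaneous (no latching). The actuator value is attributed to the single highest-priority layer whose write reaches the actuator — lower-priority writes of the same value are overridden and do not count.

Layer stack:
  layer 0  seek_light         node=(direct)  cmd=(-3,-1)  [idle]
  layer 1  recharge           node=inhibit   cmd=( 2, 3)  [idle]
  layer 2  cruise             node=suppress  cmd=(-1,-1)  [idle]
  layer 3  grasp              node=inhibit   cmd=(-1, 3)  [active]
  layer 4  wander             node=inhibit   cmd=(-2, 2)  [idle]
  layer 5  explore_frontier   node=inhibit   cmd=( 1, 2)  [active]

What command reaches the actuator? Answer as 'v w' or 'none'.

none

L0 seek_light: idle → wire = none
L1 recharge: idle → wire stays none
L2 cruise: idle → wire stays none
L3 grasp: active, inhibitor → wire = none
L4 wander: idle → wire stays none
L5 explore_frontier: active, inhibitor → wire = none
actuator = none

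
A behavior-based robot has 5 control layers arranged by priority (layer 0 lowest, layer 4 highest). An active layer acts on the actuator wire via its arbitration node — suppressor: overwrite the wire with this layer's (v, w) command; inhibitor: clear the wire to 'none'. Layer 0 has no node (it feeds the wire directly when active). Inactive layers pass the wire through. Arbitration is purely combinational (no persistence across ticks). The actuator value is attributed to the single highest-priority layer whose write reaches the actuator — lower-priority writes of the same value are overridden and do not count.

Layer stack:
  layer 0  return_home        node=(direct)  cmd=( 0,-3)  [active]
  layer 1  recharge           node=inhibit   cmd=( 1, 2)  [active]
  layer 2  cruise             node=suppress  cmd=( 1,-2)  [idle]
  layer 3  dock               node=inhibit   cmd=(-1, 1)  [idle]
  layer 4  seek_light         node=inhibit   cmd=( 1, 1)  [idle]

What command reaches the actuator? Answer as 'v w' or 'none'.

layer 0 (return_home) active — direct: (0, -3)
layer 1 (recharge) active — inhibits: none
layer 2 (cruise) idle — unchanged: none
layer 3 (dock) idle — unchanged: none
layer 4 (seek_light) idle — unchanged: none
→ actuator none

none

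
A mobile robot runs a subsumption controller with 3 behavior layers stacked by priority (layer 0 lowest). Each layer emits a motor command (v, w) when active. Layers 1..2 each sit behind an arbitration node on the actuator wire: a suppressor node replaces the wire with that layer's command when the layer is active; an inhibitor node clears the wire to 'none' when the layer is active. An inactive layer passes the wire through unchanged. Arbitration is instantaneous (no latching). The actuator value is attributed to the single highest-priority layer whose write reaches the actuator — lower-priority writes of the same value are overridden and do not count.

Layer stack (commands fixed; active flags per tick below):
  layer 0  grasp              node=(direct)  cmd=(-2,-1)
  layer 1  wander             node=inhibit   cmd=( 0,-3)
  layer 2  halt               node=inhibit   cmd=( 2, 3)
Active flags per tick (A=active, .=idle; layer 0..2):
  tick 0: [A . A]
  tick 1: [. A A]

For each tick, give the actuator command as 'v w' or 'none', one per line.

tick 0:
  L0 grasp: active, feeds wire = (-2, -1)
  L1 wander: idle → wire stays (-2, -1)
  L2 halt: active, inhibitor → wire = none
  actuator = none
tick 1:
  L0 grasp: idle → wire = none
  L1 wander: active, inhibitor → wire = none
  L2 halt: active, inhibitor → wire = none
  actuator = none

none
none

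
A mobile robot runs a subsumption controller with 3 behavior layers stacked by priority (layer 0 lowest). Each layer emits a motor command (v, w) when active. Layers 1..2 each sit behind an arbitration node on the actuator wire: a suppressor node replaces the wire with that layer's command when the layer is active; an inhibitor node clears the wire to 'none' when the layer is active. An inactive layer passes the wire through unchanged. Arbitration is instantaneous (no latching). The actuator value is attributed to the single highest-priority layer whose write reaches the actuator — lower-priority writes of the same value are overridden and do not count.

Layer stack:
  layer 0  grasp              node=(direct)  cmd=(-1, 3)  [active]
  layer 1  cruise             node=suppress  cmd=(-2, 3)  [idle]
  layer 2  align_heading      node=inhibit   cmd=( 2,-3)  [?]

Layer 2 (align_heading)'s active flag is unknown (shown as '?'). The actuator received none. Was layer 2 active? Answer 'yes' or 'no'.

yes

If layer 2 is active=yes:
  actuator would be none
If layer 2 is active=no:
  actuator would be (-1, 3)
Observed none, so layer 2 was active.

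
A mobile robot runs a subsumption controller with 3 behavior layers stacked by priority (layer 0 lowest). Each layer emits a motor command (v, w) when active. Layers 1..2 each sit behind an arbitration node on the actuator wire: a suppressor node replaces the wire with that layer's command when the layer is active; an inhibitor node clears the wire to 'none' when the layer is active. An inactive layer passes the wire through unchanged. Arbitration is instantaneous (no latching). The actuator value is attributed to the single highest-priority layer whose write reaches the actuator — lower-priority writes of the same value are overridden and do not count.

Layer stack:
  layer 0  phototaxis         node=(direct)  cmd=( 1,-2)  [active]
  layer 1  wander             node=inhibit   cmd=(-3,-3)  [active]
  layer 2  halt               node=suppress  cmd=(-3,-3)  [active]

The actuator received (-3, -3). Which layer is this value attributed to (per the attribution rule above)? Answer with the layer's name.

halt

layer 0 (phototaxis) active — direct: (1, -2)
layer 1 (wander) active — inhibits: none
layer 2 (halt) active — suppresses: (-3, -3)
→ actuator (-3, -3)
last writer: layer 2 = halt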